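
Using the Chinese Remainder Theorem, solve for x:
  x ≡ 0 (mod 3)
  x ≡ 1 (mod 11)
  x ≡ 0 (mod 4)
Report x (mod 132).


Moduli 3, 11, 4 are pairwise coprime; by CRT there is a unique solution modulo M = 3 · 11 · 4 = 132.
Solve pairwise, accumulating the modulus:
  Start with x ≡ 0 (mod 3).
  Combine with x ≡ 1 (mod 11): since gcd(3, 11) = 1, we get a unique residue mod 33.
    Write x = 0 + 3·t and substitute into x ≡ 1 (mod 11): 3·t ≡ 1 − 0 = 1 (mod 11).
    The inverse of 3 mod 11 is 4 (since 3·4 = 12 = 1·11 + 1), so t ≡ 4·1 = 4 ≡ 4 (mod 11).
    Then x = 0 + 3·4 = 12, valid modulo lcm(3, 11) = 33: x ≡ 12 (mod 33).
  Combine with x ≡ 0 (mod 4): since gcd(33, 4) = 1, we get a unique residue mod 132.
    Write x = 12 + 33·t and substitute into x ≡ 0 (mod 4): 33·t ≡ 0 − 12 = -12 (mod 4).
    Reduce coefficients mod 4: 1·t ≡ 0 (mod 4).
    So t ≡ 0 (mod 4).
    Then x = 12 + 33·0 = 12, valid modulo lcm(33, 4) = 132: x ≡ 12 (mod 132).
Verify: 12 mod 3 = 0 ✓, 12 mod 11 = 1 ✓, 12 mod 4 = 0 ✓.

x ≡ 12 (mod 132).


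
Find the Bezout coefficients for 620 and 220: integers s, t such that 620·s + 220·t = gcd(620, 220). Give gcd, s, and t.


Euclidean algorithm on (620, 220) — divide until remainder is 0:
  620 = 2 · 220 + 180
  220 = 1 · 180 + 40
  180 = 4 · 40 + 20
  40 = 2 · 20 + 0
gcd(620, 220) = 20.
Track Bezout coefficients alongside the remainders: start with r₀ = 620 = a·1 + b·0 (s = 1, t = 0) and r₁ = 220 = a·0 + b·1 (s = 0, t = 1); each new remainder r_{k+1} = r_{k-1} − q_k·r_k inherits s_{k+1} = s_{k-1} − q_k·s_k, t_{k+1} = t_{k-1} − q_k·t_k, so r_k = a·s_k + b·t_k at every step:
  q = 2: r = 180, s = 1 − 2·0 = 1, t = 0 − 2·1 = -2  (check: 620·1 + 220·(-2) = 180)
  q = 1: r = 40, s = 0 − 1·1 = -1, t = 1 − 1·(-2) = 3  (check: 620·(-1) + 220·3 = 40)
  q = 4: r = 20, s = 1 − 4·(-1) = 5, t = -2 − 4·3 = -14  (check: 620·5 + 220·(-14) = 20)
The row with r = 20 (the gcd) gives the Bezout coefficients s = 5, t = -14.
Result: 620 · (5) + 220 · (-14) = 20.

gcd(620, 220) = 20; s = 5, t = -14 (check: 620·5 + 220·(-14) = 20).


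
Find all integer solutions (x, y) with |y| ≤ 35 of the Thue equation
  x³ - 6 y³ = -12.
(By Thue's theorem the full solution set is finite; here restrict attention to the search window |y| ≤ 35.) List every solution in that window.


The equation is x³ - 6y³ = -12. For fixed y, x³ = 6·y³ − 12, so a solution requires the RHS to be a perfect cube.
Strategy: iterate y from -35 to 35, compute RHS = 6·y³ − 12, and check whether it is a (positive or negative) perfect cube.
Check small values of y:
  y = 0: RHS = -12 is not a perfect cube.
  y = 1: RHS = -6 is not a perfect cube.
  y = -1: RHS = -18 is not a perfect cube.
  y = 2: RHS = 36 is not a perfect cube.
  y = -2: RHS = -60 is not a perfect cube.
  y = 3: RHS = 150 is not a perfect cube.
  y = -3: RHS = -174 is not a perfect cube.
Continuing the search up to |y| = 35 finds no solutions either.
No (x, y) in the scanned range satisfies the equation.

No integer solutions with |y| ≤ 35.


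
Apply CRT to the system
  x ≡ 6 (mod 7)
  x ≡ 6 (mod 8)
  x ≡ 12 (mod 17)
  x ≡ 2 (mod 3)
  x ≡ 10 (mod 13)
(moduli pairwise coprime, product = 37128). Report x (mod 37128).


Product of moduli M = 7 · 8 · 17 · 3 · 13 = 37128.
Merge one congruence at a time:
  Start: x ≡ 6 (mod 7).
  Combine with x ≡ 6 (mod 8); new modulus lcm = 56.
    Write x = 6 + 7·t and substitute into x ≡ 6 (mod 8): 7·t ≡ 6 − 6 = 0 (mod 8).
    The inverse of 7 mod 8 is 7 (since 7·7 = 49 = 6·8 + 1), so t ≡ 7·0 = 0 ≡ 0 (mod 8).
    Then x = 6 + 7·0 = 6, valid modulo lcm(7, 8) = 56: x ≡ 6 (mod 56).
  Combine with x ≡ 12 (mod 17); new modulus lcm = 952.
    Write x = 6 + 56·t and substitute into x ≡ 12 (mod 17): 56·t ≡ 12 − 6 = 6 (mod 17).
    Reduce coefficients mod 17: 5·t ≡ 6 (mod 17).
    The inverse of 5 mod 17 is 7 (since 5·7 = 35 = 2·17 + 1), so t ≡ 7·6 = 42 ≡ 8 (mod 17).
    Then x = 6 + 56·8 = 454, valid modulo lcm(56, 17) = 952: x ≡ 454 (mod 952).
  Combine with x ≡ 2 (mod 3); new modulus lcm = 2856.
    Write x = 454 + 952·t and substitute into x ≡ 2 (mod 3): 952·t ≡ 2 − 454 = -452 (mod 3).
    Reduce coefficients mod 3: 1·t ≡ 1 (mod 3).
    So t ≡ 1 (mod 3).
    Then x = 454 + 952·1 = 1406, valid modulo lcm(952, 3) = 2856: x ≡ 1406 (mod 2856).
  Combine with x ≡ 10 (mod 13); new modulus lcm = 37128.
    Write x = 1406 + 2856·t and substitute into x ≡ 10 (mod 13): 2856·t ≡ 10 − 1406 = -1396 (mod 13).
    Reduce coefficients mod 13: 9·t ≡ 8 (mod 13).
    The inverse of 9 mod 13 is 3 (since 9·3 = 27 = 2·13 + 1), so t ≡ 3·8 = 24 ≡ 11 (mod 13).
    Then x = 1406 + 2856·11 = 32822, valid modulo lcm(2856, 13) = 37128: x ≡ 32822 (mod 37128).
Verify against each original: 32822 mod 7 = 6, 32822 mod 8 = 6, 32822 mod 17 = 12, 32822 mod 3 = 2, 32822 mod 13 = 10.

x ≡ 32822 (mod 37128).


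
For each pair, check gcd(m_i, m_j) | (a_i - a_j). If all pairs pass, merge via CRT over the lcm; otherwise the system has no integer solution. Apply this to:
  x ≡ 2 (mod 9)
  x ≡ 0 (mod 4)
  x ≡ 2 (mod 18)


Moduli 9, 4, 18 are not pairwise coprime, so CRT works modulo lcm(m_i) when all pairwise compatibility conditions hold.
Pairwise compatibility: gcd(m_i, m_j) must divide a_i - a_j for every pair.
Merge one congruence at a time:
  Start: x ≡ 2 (mod 9).
  Combine with x ≡ 0 (mod 4): gcd(9, 4) = 1; 0 - 2 = -2, which IS divisible by 1, so compatible.
    Write x = 2 + 9·t and substitute into x ≡ 0 (mod 4): 9·t ≡ 0 − 2 = -2 (mod 4).
    Reduce coefficients mod 4: 1·t ≡ 2 (mod 4).
    So t ≡ 2 (mod 4).
    Then x = 2 + 9·2 = 20, valid modulo lcm(9, 4) = 36: x ≡ 20 (mod 36).
  Combine with x ≡ 2 (mod 18): gcd(36, 18) = 18; 2 - 20 = -18, which IS divisible by 18, so compatible.
    Write x = 20 + 36·t and substitute into x ≡ 2 (mod 18): 36·t ≡ 2 − 20 = -18 (mod 18).
    Divide the congruence (and modulus) by g = 18: 2·t ≡ -1 (mod 1).
    Modulo 1 every t works; take t = 0.
    Then x = 20 + 36·0 = 20, valid modulo lcm(36, 18) = 36: x ≡ 20 (mod 36).
Verify: 20 mod 9 = 2, 20 mod 4 = 0, 20 mod 18 = 2.

x ≡ 20 (mod 36).


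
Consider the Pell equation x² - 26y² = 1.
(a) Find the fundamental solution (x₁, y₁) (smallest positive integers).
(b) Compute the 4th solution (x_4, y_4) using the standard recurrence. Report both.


Step 1: Find the fundamental solution (x₁, y₁) of x² - 26y² = 1.
  Expand √26 as a continued fraction. a₀ = ⌊√26⌋ = 5; iterate m_{k+1} = d_k·a_k − m_k, d_{k+1} = (26 − m_{k+1}²)/d_k, a_{k+1} = ⌊(a₀ + m_{k+1})/d_{k+1}⌋ (starting m₀ = 0, d₀ = 1), with convergents p_k = a_k·p_{k-1} + p_{k-2}, q_k = a_k·q_{k-1} + q_{k-2} (p₋₁ = 1, q₋₁ = 0):
  k = 0: a₀ = 5; p₀/q₀ = 5/1; p₀² − 26·q₀² = 25 − 26 = -1.
  k = 1: m = 5, d = 1, a = ⌊(5 + 5)/1⌋ = 10; p/q = (10·5 + 1)/(10·1 + 0) = 51/10; p² − 26·q² = 2601 − 2600 = 1.
  The first convergent with p² − 26·q² = 1 gives the fundamental solution (x₁, y₁) = (51, 10).
Step 2: Apply the recurrence (x_{n+1}, y_{n+1}) = (x₁x_n + 26y₁y_n, x₁y_n + y₁x_n) repeatedly.
  From (x_1, y_1) = (51, 10): x_2 = 51·51 + 26·10·10 = 5201; y_2 = 51·10 + 10·51 = 1020.
  From (x_2, y_2) = (5201, 1020): x_3 = 51·5201 + 26·10·1020 = 530451; y_3 = 51·1020 + 10·5201 = 104030.
  From (x_3, y_3) = (530451, 104030): x_4 = 51·530451 + 26·10·104030 = 54100801; y_4 = 51·104030 + 10·530451 = 10610040.
Step 3: Verify x_4² - 26·y_4² = 2926896668841601 - 2926896668841600 = 1 (should be 1). ✓

(x_1, y_1) = (51, 10); (x_4, y_4) = (54100801, 10610040).


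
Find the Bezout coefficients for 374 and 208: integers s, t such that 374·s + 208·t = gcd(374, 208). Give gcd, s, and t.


Euclidean algorithm on (374, 208) — divide until remainder is 0:
  374 = 1 · 208 + 166
  208 = 1 · 166 + 42
  166 = 3 · 42 + 40
  42 = 1 · 40 + 2
  40 = 20 · 2 + 0
gcd(374, 208) = 2.
Track Bezout coefficients alongside the remainders: start with r₀ = 374 = a·1 + b·0 (s = 1, t = 0) and r₁ = 208 = a·0 + b·1 (s = 0, t = 1); each new remainder r_{k+1} = r_{k-1} − q_k·r_k inherits s_{k+1} = s_{k-1} − q_k·s_k, t_{k+1} = t_{k-1} − q_k·t_k, so r_k = a·s_k + b·t_k at every step:
  q = 1: r = 166, s = 1 − 1·0 = 1, t = 0 − 1·1 = -1  (check: 374·1 + 208·(-1) = 166)
  q = 1: r = 42, s = 0 − 1·1 = -1, t = 1 − 1·(-1) = 2  (check: 374·(-1) + 208·2 = 42)
  q = 3: r = 40, s = 1 − 3·(-1) = 4, t = -1 − 3·2 = -7  (check: 374·4 + 208·(-7) = 40)
  q = 1: r = 2, s = -1 − 1·4 = -5, t = 2 − 1·(-7) = 9  (check: 374·(-5) + 208·9 = 2)
The row with r = 2 (the gcd) gives the Bezout coefficients s = -5, t = 9.
Result: 374 · (-5) + 208 · (9) = 2.

gcd(374, 208) = 2; s = -5, t = 9 (check: 374·(-5) + 208·9 = 2).


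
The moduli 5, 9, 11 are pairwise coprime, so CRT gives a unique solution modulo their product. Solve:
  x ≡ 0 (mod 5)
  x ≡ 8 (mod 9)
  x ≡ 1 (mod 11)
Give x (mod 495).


Moduli 5, 9, 11 are pairwise coprime; by CRT there is a unique solution modulo M = 5 · 9 · 11 = 495.
Solve pairwise, accumulating the modulus:
  Start with x ≡ 0 (mod 5).
  Combine with x ≡ 8 (mod 9): since gcd(5, 9) = 1, we get a unique residue mod 45.
    Write x = 0 + 5·t and substitute into x ≡ 8 (mod 9): 5·t ≡ 8 − 0 = 8 (mod 9).
    The inverse of 5 mod 9 is 2 (since 5·2 = 10 = 1·9 + 1), so t ≡ 2·8 = 16 ≡ 7 (mod 9).
    Then x = 0 + 5·7 = 35, valid modulo lcm(5, 9) = 45: x ≡ 35 (mod 45).
  Combine with x ≡ 1 (mod 11): since gcd(45, 11) = 1, we get a unique residue mod 495.
    Write x = 35 + 45·t and substitute into x ≡ 1 (mod 11): 45·t ≡ 1 − 35 = -34 (mod 11).
    Reduce coefficients mod 11: 1·t ≡ 10 (mod 11).
    So t ≡ 10 (mod 11).
    Then x = 35 + 45·10 = 485, valid modulo lcm(45, 11) = 495: x ≡ 485 (mod 495).
Verify: 485 mod 5 = 0 ✓, 485 mod 9 = 8 ✓, 485 mod 11 = 1 ✓.

x ≡ 485 (mod 495).


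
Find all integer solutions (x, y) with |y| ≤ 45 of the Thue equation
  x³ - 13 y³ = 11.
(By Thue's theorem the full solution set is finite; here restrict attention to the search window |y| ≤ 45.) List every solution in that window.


The equation is x³ - 13y³ = 11. For fixed y, x³ = 13·y³ + 11, so a solution requires the RHS to be a perfect cube.
Strategy: iterate y from -45 to 45, compute RHS = 13·y³ + 11, and check whether it is a (positive or negative) perfect cube.
Check small values of y:
  y = 0: RHS = 11 is not a perfect cube.
  y = 1: RHS = 24 is not a perfect cube.
  y = -1: RHS = -2 is not a perfect cube.
  y = 2: RHS = 115 is not a perfect cube.
  y = -2: RHS = -93 is not a perfect cube.
  y = 3: RHS = 362 is not a perfect cube.
  y = -3: RHS = -340 is not a perfect cube.
Continuing the search up to |y| = 45 finds no solutions either.
No (x, y) in the scanned range satisfies the equation.

No integer solutions with |y| ≤ 45.


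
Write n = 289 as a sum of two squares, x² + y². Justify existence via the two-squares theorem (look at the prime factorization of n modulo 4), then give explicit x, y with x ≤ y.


Step 1: Factor n = 289 = 17^2.
Step 2: Check the mod-4 condition on each prime factor: 17 ≡ 1 (mod 4), exponent 2.
All primes ≡ 3 (mod 4) appear to even exponent (or don't appear), so by the two-squares theorem n IS expressible as a sum of two squares.
Step 3: Build a representation. Here n = 17 · 17 is a product of primes ≡ 1 (mod 4). Each prime p ≡ 1 (mod 4) is itself a sum of two squares; find a² by testing p − a² for a perfect square:
  17: 17 − 1² = 16 = 4² ⇒ 17 = 1² + 4².
  Combine using the Brahmagupta–Fibonacci identity (a² + b²)(c² + d²) = (ac − bd)² + (ad + bc)² = (ac + bd)² + (ad − bc)²:
  17 · 17 = 289: from (1² + 4²)(1² + 4²), take (1·1 − 4·4, 1·4 + 4·1) = (1 − 16, 4 + 4) = (-15, 8); dropping signs (only squares matter) gives (15, 8); check 15² + 8² = 225 + 64 = 289 ✓.
Step 4: Order so x ≤ y and verify: 8² + 15² = 64 + 225 = 289 = n. ✓

n = 289 = 8² + 15² (one valid representation with x ≤ y).


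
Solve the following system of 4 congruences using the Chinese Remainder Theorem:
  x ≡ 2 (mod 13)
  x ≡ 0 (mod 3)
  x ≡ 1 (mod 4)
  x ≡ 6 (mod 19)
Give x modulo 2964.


Product of moduli M = 13 · 3 · 4 · 19 = 2964.
Merge one congruence at a time:
  Start: x ≡ 2 (mod 13).
  Combine with x ≡ 0 (mod 3); new modulus lcm = 39.
    Write x = 2 + 13·t and substitute into x ≡ 0 (mod 3): 13·t ≡ 0 − 2 = -2 (mod 3).
    Reduce coefficients mod 3: 1·t ≡ 1 (mod 3).
    So t ≡ 1 (mod 3).
    Then x = 2 + 13·1 = 15, valid modulo lcm(13, 3) = 39: x ≡ 15 (mod 39).
  Combine with x ≡ 1 (mod 4); new modulus lcm = 156.
    Write x = 15 + 39·t and substitute into x ≡ 1 (mod 4): 39·t ≡ 1 − 15 = -14 (mod 4).
    Reduce coefficients mod 4: 3·t ≡ 2 (mod 4).
    The inverse of 3 mod 4 is 3 (since 3·3 = 9 = 2·4 + 1), so t ≡ 3·2 = 6 ≡ 2 (mod 4).
    Then x = 15 + 39·2 = 93, valid modulo lcm(39, 4) = 156: x ≡ 93 (mod 156).
  Combine with x ≡ 6 (mod 19); new modulus lcm = 2964.
    Write x = 93 + 156·t and substitute into x ≡ 6 (mod 19): 156·t ≡ 6 − 93 = -87 (mod 19).
    Reduce coefficients mod 19: 4·t ≡ 8 (mod 19).
    The inverse of 4 mod 19 is 5 (since 4·5 = 20 = 1·19 + 1), so t ≡ 5·8 = 40 ≡ 2 (mod 19).
    Then x = 93 + 156·2 = 405, valid modulo lcm(156, 19) = 2964: x ≡ 405 (mod 2964).
Verify against each original: 405 mod 13 = 2, 405 mod 3 = 0, 405 mod 4 = 1, 405 mod 19 = 6.

x ≡ 405 (mod 2964).


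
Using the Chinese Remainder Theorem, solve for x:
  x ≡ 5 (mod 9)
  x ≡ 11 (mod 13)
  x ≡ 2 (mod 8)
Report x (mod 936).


Moduli 9, 13, 8 are pairwise coprime; by CRT there is a unique solution modulo M = 9 · 13 · 8 = 936.
Solve pairwise, accumulating the modulus:
  Start with x ≡ 5 (mod 9).
  Combine with x ≡ 11 (mod 13): since gcd(9, 13) = 1, we get a unique residue mod 117.
    Write x = 5 + 9·t and substitute into x ≡ 11 (mod 13): 9·t ≡ 11 − 5 = 6 (mod 13).
    The inverse of 9 mod 13 is 3 (since 9·3 = 27 = 2·13 + 1), so t ≡ 3·6 = 18 ≡ 5 (mod 13).
    Then x = 5 + 9·5 = 50, valid modulo lcm(9, 13) = 117: x ≡ 50 (mod 117).
  Combine with x ≡ 2 (mod 8): since gcd(117, 8) = 1, we get a unique residue mod 936.
    Write x = 50 + 117·t and substitute into x ≡ 2 (mod 8): 117·t ≡ 2 − 50 = -48 (mod 8).
    Reduce coefficients mod 8: 5·t ≡ 0 (mod 8).
    The inverse of 5 mod 8 is 5 (since 5·5 = 25 = 3·8 + 1), so t ≡ 5·0 = 0 ≡ 0 (mod 8).
    Then x = 50 + 117·0 = 50, valid modulo lcm(117, 8) = 936: x ≡ 50 (mod 936).
Verify: 50 mod 9 = 5 ✓, 50 mod 13 = 11 ✓, 50 mod 8 = 2 ✓.

x ≡ 50 (mod 936).


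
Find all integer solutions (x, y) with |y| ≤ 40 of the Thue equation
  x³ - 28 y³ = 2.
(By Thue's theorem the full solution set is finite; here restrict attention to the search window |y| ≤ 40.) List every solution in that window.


The equation is x³ - 28y³ = 2. For fixed y, x³ = 28·y³ + 2, so a solution requires the RHS to be a perfect cube.
Strategy: iterate y from -40 to 40, compute RHS = 28·y³ + 2, and check whether it is a (positive or negative) perfect cube.
Check small values of y:
  y = 0: RHS = 2 is not a perfect cube.
  y = 1: RHS = 30 is not a perfect cube.
  y = -1: RHS = -26 is not a perfect cube.
  y = 2: RHS = 226 is not a perfect cube.
  y = -2: RHS = -222 is not a perfect cube.
  y = 3: RHS = 758 is not a perfect cube.
  y = -3: RHS = -754 is not a perfect cube.
Continuing the search up to |y| = 40 finds no solutions either.
No (x, y) in the scanned range satisfies the equation.

No integer solutions with |y| ≤ 40.


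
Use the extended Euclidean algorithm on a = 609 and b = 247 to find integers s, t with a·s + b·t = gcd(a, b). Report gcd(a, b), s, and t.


Euclidean algorithm on (609, 247) — divide until remainder is 0:
  609 = 2 · 247 + 115
  247 = 2 · 115 + 17
  115 = 6 · 17 + 13
  17 = 1 · 13 + 4
  13 = 3 · 4 + 1
  4 = 4 · 1 + 0
gcd(609, 247) = 1.
Track Bezout coefficients alongside the remainders: start with r₀ = 609 = a·1 + b·0 (s = 1, t = 0) and r₁ = 247 = a·0 + b·1 (s = 0, t = 1); each new remainder r_{k+1} = r_{k-1} − q_k·r_k inherits s_{k+1} = s_{k-1} − q_k·s_k, t_{k+1} = t_{k-1} − q_k·t_k, so r_k = a·s_k + b·t_k at every step:
  q = 2: r = 115, s = 1 − 2·0 = 1, t = 0 − 2·1 = -2  (check: 609·1 + 247·(-2) = 115)
  q = 2: r = 17, s = 0 − 2·1 = -2, t = 1 − 2·(-2) = 5  (check: 609·(-2) + 247·5 = 17)
  q = 6: r = 13, s = 1 − 6·(-2) = 13, t = -2 − 6·5 = -32  (check: 609·13 + 247·(-32) = 13)
  q = 1: r = 4, s = -2 − 1·13 = -15, t = 5 − 1·(-32) = 37  (check: 609·(-15) + 247·37 = 4)
  q = 3: r = 1, s = 13 − 3·(-15) = 58, t = -32 − 3·37 = -143  (check: 609·58 + 247·(-143) = 1)
The row with r = 1 (the gcd) gives the Bezout coefficients s = 58, t = -143.
Result: 609 · (58) + 247 · (-143) = 1.

gcd(609, 247) = 1; s = 58, t = -143 (check: 609·58 + 247·(-143) = 1).


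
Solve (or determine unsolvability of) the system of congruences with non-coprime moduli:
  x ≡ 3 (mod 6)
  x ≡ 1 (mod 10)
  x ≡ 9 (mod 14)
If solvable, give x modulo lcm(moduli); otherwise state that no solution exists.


Moduli 6, 10, 14 are not pairwise coprime, so CRT works modulo lcm(m_i) when all pairwise compatibility conditions hold.
Pairwise compatibility: gcd(m_i, m_j) must divide a_i - a_j for every pair.
Merge one congruence at a time:
  Start: x ≡ 3 (mod 6).
  Combine with x ≡ 1 (mod 10): gcd(6, 10) = 2; 1 - 3 = -2, which IS divisible by 2, so compatible.
    Write x = 3 + 6·t and substitute into x ≡ 1 (mod 10): 6·t ≡ 1 − 3 = -2 (mod 10).
    Divide the congruence (and modulus) by g = 2: 3·t ≡ -1 (mod 5).
    Reduce coefficients mod 5: 3·t ≡ 4 (mod 5).
    The inverse of 3 mod 5 is 2 (since 3·2 = 6 = 1·5 + 1), so t ≡ 2·4 = 8 ≡ 3 (mod 5).
    Then x = 3 + 6·3 = 21, valid modulo lcm(6, 10) = 30: x ≡ 21 (mod 30).
  Combine with x ≡ 9 (mod 14): gcd(30, 14) = 2; 9 - 21 = -12, which IS divisible by 2, so compatible.
    Write x = 21 + 30·t and substitute into x ≡ 9 (mod 14): 30·t ≡ 9 − 21 = -12 (mod 14).
    Divide the congruence (and modulus) by g = 2: 15·t ≡ -6 (mod 7).
    Reduce coefficients mod 7: 1·t ≡ 1 (mod 7).
    So t ≡ 1 (mod 7).
    Then x = 21 + 30·1 = 51, valid modulo lcm(30, 14) = 210: x ≡ 51 (mod 210).
Verify: 51 mod 6 = 3, 51 mod 10 = 1, 51 mod 14 = 9.

x ≡ 51 (mod 210).


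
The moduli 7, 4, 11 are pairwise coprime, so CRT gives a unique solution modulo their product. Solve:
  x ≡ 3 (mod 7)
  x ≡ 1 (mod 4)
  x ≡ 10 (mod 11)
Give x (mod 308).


Moduli 7, 4, 11 are pairwise coprime; by CRT there is a unique solution modulo M = 7 · 4 · 11 = 308.
Solve pairwise, accumulating the modulus:
  Start with x ≡ 3 (mod 7).
  Combine with x ≡ 1 (mod 4): since gcd(7, 4) = 1, we get a unique residue mod 28.
    Write x = 3 + 7·t and substitute into x ≡ 1 (mod 4): 7·t ≡ 1 − 3 = -2 (mod 4).
    Reduce coefficients mod 4: 3·t ≡ 2 (mod 4).
    The inverse of 3 mod 4 is 3 (since 3·3 = 9 = 2·4 + 1), so t ≡ 3·2 = 6 ≡ 2 (mod 4).
    Then x = 3 + 7·2 = 17, valid modulo lcm(7, 4) = 28: x ≡ 17 (mod 28).
  Combine with x ≡ 10 (mod 11): since gcd(28, 11) = 1, we get a unique residue mod 308.
    Write x = 17 + 28·t and substitute into x ≡ 10 (mod 11): 28·t ≡ 10 − 17 = -7 (mod 11).
    Reduce coefficients mod 11: 6·t ≡ 4 (mod 11).
    The inverse of 6 mod 11 is 2 (since 6·2 = 12 = 1·11 + 1), so t ≡ 2·4 = 8 ≡ 8 (mod 11).
    Then x = 17 + 28·8 = 241, valid modulo lcm(28, 11) = 308: x ≡ 241 (mod 308).
Verify: 241 mod 7 = 3 ✓, 241 mod 4 = 1 ✓, 241 mod 11 = 10 ✓.

x ≡ 241 (mod 308).


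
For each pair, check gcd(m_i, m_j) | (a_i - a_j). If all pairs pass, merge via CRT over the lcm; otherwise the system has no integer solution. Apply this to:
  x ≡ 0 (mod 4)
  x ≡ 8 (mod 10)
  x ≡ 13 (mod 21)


Moduli 4, 10, 21 are not pairwise coprime, so CRT works modulo lcm(m_i) when all pairwise compatibility conditions hold.
Pairwise compatibility: gcd(m_i, m_j) must divide a_i - a_j for every pair.
Merge one congruence at a time:
  Start: x ≡ 0 (mod 4).
  Combine with x ≡ 8 (mod 10): gcd(4, 10) = 2; 8 - 0 = 8, which IS divisible by 2, so compatible.
    Write x = 0 + 4·t and substitute into x ≡ 8 (mod 10): 4·t ≡ 8 − 0 = 8 (mod 10).
    Divide the congruence (and modulus) by g = 2: 2·t ≡ 4 (mod 5).
    The inverse of 2 mod 5 is 3 (since 2·3 = 6 = 1·5 + 1), so t ≡ 3·4 = 12 ≡ 2 (mod 5).
    Then x = 0 + 4·2 = 8, valid modulo lcm(4, 10) = 20: x ≡ 8 (mod 20).
  Combine with x ≡ 13 (mod 21): gcd(20, 21) = 1; 13 - 8 = 5, which IS divisible by 1, so compatible.
    Write x = 8 + 20·t and substitute into x ≡ 13 (mod 21): 20·t ≡ 13 − 8 = 5 (mod 21).
    The inverse of 20 mod 21 is 20 (since 20·20 = 400 = 19·21 + 1), so t ≡ 20·5 = 100 ≡ 16 (mod 21).
    Then x = 8 + 20·16 = 328, valid modulo lcm(20, 21) = 420: x ≡ 328 (mod 420).
Verify: 328 mod 4 = 0, 328 mod 10 = 8, 328 mod 21 = 13.

x ≡ 328 (mod 420).


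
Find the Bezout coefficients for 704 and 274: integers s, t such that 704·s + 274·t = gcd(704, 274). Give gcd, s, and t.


Euclidean algorithm on (704, 274) — divide until remainder is 0:
  704 = 2 · 274 + 156
  274 = 1 · 156 + 118
  156 = 1 · 118 + 38
  118 = 3 · 38 + 4
  38 = 9 · 4 + 2
  4 = 2 · 2 + 0
gcd(704, 274) = 2.
Track Bezout coefficients alongside the remainders: start with r₀ = 704 = a·1 + b·0 (s = 1, t = 0) and r₁ = 274 = a·0 + b·1 (s = 0, t = 1); each new remainder r_{k+1} = r_{k-1} − q_k·r_k inherits s_{k+1} = s_{k-1} − q_k·s_k, t_{k+1} = t_{k-1} − q_k·t_k, so r_k = a·s_k + b·t_k at every step:
  q = 2: r = 156, s = 1 − 2·0 = 1, t = 0 − 2·1 = -2  (check: 704·1 + 274·(-2) = 156)
  q = 1: r = 118, s = 0 − 1·1 = -1, t = 1 − 1·(-2) = 3  (check: 704·(-1) + 274·3 = 118)
  q = 1: r = 38, s = 1 − 1·(-1) = 2, t = -2 − 1·3 = -5  (check: 704·2 + 274·(-5) = 38)
  q = 3: r = 4, s = -1 − 3·2 = -7, t = 3 − 3·(-5) = 18  (check: 704·(-7) + 274·18 = 4)
  q = 9: r = 2, s = 2 − 9·(-7) = 65, t = -5 − 9·18 = -167  (check: 704·65 + 274·(-167) = 2)
The row with r = 2 (the gcd) gives the Bezout coefficients s = 65, t = -167.
Result: 704 · (65) + 274 · (-167) = 2.

gcd(704, 274) = 2; s = 65, t = -167 (check: 704·65 + 274·(-167) = 2).


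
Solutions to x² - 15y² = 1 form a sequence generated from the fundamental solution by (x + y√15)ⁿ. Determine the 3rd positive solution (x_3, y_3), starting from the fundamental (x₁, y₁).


Step 1: Find the fundamental solution (x₁, y₁) of x² - 15y² = 1.
  Expand √15 as a continued fraction. a₀ = ⌊√15⌋ = 3; iterate m_{k+1} = d_k·a_k − m_k, d_{k+1} = (15 − m_{k+1}²)/d_k, a_{k+1} = ⌊(a₀ + m_{k+1})/d_{k+1}⌋ (starting m₀ = 0, d₀ = 1), with convergents p_k = a_k·p_{k-1} + p_{k-2}, q_k = a_k·q_{k-1} + q_{k-2} (p₋₁ = 1, q₋₁ = 0):
  k = 0: a₀ = 3; p₀/q₀ = 3/1; p₀² − 15·q₀² = 9 − 15 = -6.
  k = 1: m = 3, d = 6, a = ⌊(3 + 3)/6⌋ = 1; p/q = (1·3 + 1)/(1·1 + 0) = 4/1; p² − 15·q² = 16 − 15 = 1.
  The first convergent with p² − 15·q² = 1 gives the fundamental solution (x₁, y₁) = (4, 1).
Step 2: Apply the recurrence (x_{n+1}, y_{n+1}) = (x₁x_n + 15y₁y_n, x₁y_n + y₁x_n) repeatedly.
  From (x_1, y_1) = (4, 1): x_2 = 4·4 + 15·1·1 = 31; y_2 = 4·1 + 1·4 = 8.
  From (x_2, y_2) = (31, 8): x_3 = 4·31 + 15·1·8 = 244; y_3 = 4·8 + 1·31 = 63.
Step 3: Verify x_3² - 15·y_3² = 59536 - 59535 = 1 (should be 1). ✓

(x_1, y_1) = (4, 1); (x_3, y_3) = (244, 63).


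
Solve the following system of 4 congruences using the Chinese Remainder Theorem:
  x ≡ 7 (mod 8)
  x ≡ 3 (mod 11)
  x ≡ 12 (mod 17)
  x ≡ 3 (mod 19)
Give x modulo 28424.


Product of moduli M = 8 · 11 · 17 · 19 = 28424.
Merge one congruence at a time:
  Start: x ≡ 7 (mod 8).
  Combine with x ≡ 3 (mod 11); new modulus lcm = 88.
    Write x = 7 + 8·t and substitute into x ≡ 3 (mod 11): 8·t ≡ 3 − 7 = -4 (mod 11).
    Reduce coefficients mod 11: 8·t ≡ 7 (mod 11).
    The inverse of 8 mod 11 is 7 (since 8·7 = 56 = 5·11 + 1), so t ≡ 7·7 = 49 ≡ 5 (mod 11).
    Then x = 7 + 8·5 = 47, valid modulo lcm(8, 11) = 88: x ≡ 47 (mod 88).
  Combine with x ≡ 12 (mod 17); new modulus lcm = 1496.
    Write x = 47 + 88·t and substitute into x ≡ 12 (mod 17): 88·t ≡ 12 − 47 = -35 (mod 17).
    Reduce coefficients mod 17: 3·t ≡ 16 (mod 17).
    The inverse of 3 mod 17 is 6 (since 3·6 = 18 = 1·17 + 1), so t ≡ 6·16 = 96 ≡ 11 (mod 17).
    Then x = 47 + 88·11 = 1015, valid modulo lcm(88, 17) = 1496: x ≡ 1015 (mod 1496).
  Combine with x ≡ 3 (mod 19); new modulus lcm = 28424.
    Write x = 1015 + 1496·t and substitute into x ≡ 3 (mod 19): 1496·t ≡ 3 − 1015 = -1012 (mod 19).
    Reduce coefficients mod 19: 14·t ≡ 14 (mod 19).
    The inverse of 14 mod 19 is 15 (since 14·15 = 210 = 11·19 + 1), so t ≡ 15·14 = 210 ≡ 1 (mod 19).
    Then x = 1015 + 1496·1 = 2511, valid modulo lcm(1496, 19) = 28424: x ≡ 2511 (mod 28424).
Verify against each original: 2511 mod 8 = 7, 2511 mod 11 = 3, 2511 mod 17 = 12, 2511 mod 19 = 3.

x ≡ 2511 (mod 28424).


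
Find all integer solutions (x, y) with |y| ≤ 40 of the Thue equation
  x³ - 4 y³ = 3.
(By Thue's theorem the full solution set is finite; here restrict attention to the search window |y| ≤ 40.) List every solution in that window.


The equation is x³ - 4y³ = 3. For fixed y, x³ = 4·y³ + 3, so a solution requires the RHS to be a perfect cube.
Strategy: iterate y from -40 to 40, compute RHS = 4·y³ + 3, and check whether it is a (positive or negative) perfect cube.
Check small values of y:
  y = 0: RHS = 3 is not a perfect cube.
  y = 1: RHS = 7 is not a perfect cube.
  y = -1: RHS = -1 = (-1)³ ⇒ x = -1 works.
  y = 2: RHS = 35 is not a perfect cube.
  y = -2: RHS = -29 is not a perfect cube.
  y = 3: RHS = 111 is not a perfect cube.
  y = -3: RHS = -105 is not a perfect cube.
Continuing the search up to |y| = 40 finds no further solutions beyond those listed.
Collected solutions: (-1, -1).

Solutions (with |y| ≤ 40): (-1, -1).


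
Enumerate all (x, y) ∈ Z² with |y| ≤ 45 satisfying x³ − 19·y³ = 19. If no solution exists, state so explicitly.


The equation is x³ - 19y³ = 19. For fixed y, x³ = 19·y³ + 19, so a solution requires the RHS to be a perfect cube.
Strategy: iterate y from -45 to 45, compute RHS = 19·y³ + 19, and check whether it is a (positive or negative) perfect cube.
Check small values of y:
  y = 0: RHS = 19 is not a perfect cube.
  y = 1: RHS = 38 is not a perfect cube.
  y = -1: RHS = 0 = (0)³ ⇒ x = 0 works.
  y = 2: RHS = 171 is not a perfect cube.
  y = -2: RHS = -133 is not a perfect cube.
  y = 3: RHS = 532 is not a perfect cube.
  y = -3: RHS = -494 is not a perfect cube.
Continuing the search up to |y| = 45 finds no further solutions beyond those listed.
Collected solutions: (0, -1).

Solutions (with |y| ≤ 45): (0, -1).


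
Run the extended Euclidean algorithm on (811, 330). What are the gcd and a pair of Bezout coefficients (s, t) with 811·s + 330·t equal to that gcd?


Euclidean algorithm on (811, 330) — divide until remainder is 0:
  811 = 2 · 330 + 151
  330 = 2 · 151 + 28
  151 = 5 · 28 + 11
  28 = 2 · 11 + 6
  11 = 1 · 6 + 5
  6 = 1 · 5 + 1
  5 = 5 · 1 + 0
gcd(811, 330) = 1.
Track Bezout coefficients alongside the remainders: start with r₀ = 811 = a·1 + b·0 (s = 1, t = 0) and r₁ = 330 = a·0 + b·1 (s = 0, t = 1); each new remainder r_{k+1} = r_{k-1} − q_k·r_k inherits s_{k+1} = s_{k-1} − q_k·s_k, t_{k+1} = t_{k-1} − q_k·t_k, so r_k = a·s_k + b·t_k at every step:
  q = 2: r = 151, s = 1 − 2·0 = 1, t = 0 − 2·1 = -2  (check: 811·1 + 330·(-2) = 151)
  q = 2: r = 28, s = 0 − 2·1 = -2, t = 1 − 2·(-2) = 5  (check: 811·(-2) + 330·5 = 28)
  q = 5: r = 11, s = 1 − 5·(-2) = 11, t = -2 − 5·5 = -27  (check: 811·11 + 330·(-27) = 11)
  q = 2: r = 6, s = -2 − 2·11 = -24, t = 5 − 2·(-27) = 59  (check: 811·(-24) + 330·59 = 6)
  q = 1: r = 5, s = 11 − 1·(-24) = 35, t = -27 − 1·59 = -86  (check: 811·35 + 330·(-86) = 5)
  q = 1: r = 1, s = -24 − 1·35 = -59, t = 59 − 1·(-86) = 145  (check: 811·(-59) + 330·145 = 1)
The row with r = 1 (the gcd) gives the Bezout coefficients s = -59, t = 145.
Result: 811 · (-59) + 330 · (145) = 1.

gcd(811, 330) = 1; s = -59, t = 145 (check: 811·(-59) + 330·145 = 1).


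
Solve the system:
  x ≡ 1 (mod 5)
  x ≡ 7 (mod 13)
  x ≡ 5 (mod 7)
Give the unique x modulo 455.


Moduli 5, 13, 7 are pairwise coprime; by CRT there is a unique solution modulo M = 5 · 13 · 7 = 455.
Solve pairwise, accumulating the modulus:
  Start with x ≡ 1 (mod 5).
  Combine with x ≡ 7 (mod 13): since gcd(5, 13) = 1, we get a unique residue mod 65.
    Write x = 1 + 5·t and substitute into x ≡ 7 (mod 13): 5·t ≡ 7 − 1 = 6 (mod 13).
    The inverse of 5 mod 13 is 8 (since 5·8 = 40 = 3·13 + 1), so t ≡ 8·6 = 48 ≡ 9 (mod 13).
    Then x = 1 + 5·9 = 46, valid modulo lcm(5, 13) = 65: x ≡ 46 (mod 65).
  Combine with x ≡ 5 (mod 7): since gcd(65, 7) = 1, we get a unique residue mod 455.
    Write x = 46 + 65·t and substitute into x ≡ 5 (mod 7): 65·t ≡ 5 − 46 = -41 (mod 7).
    Reduce coefficients mod 7: 2·t ≡ 1 (mod 7).
    The inverse of 2 mod 7 is 4 (since 2·4 = 8 = 1·7 + 1), so t ≡ 4·1 = 4 ≡ 4 (mod 7).
    Then x = 46 + 65·4 = 306, valid modulo lcm(65, 7) = 455: x ≡ 306 (mod 455).
Verify: 306 mod 5 = 1 ✓, 306 mod 13 = 7 ✓, 306 mod 7 = 5 ✓.

x ≡ 306 (mod 455).


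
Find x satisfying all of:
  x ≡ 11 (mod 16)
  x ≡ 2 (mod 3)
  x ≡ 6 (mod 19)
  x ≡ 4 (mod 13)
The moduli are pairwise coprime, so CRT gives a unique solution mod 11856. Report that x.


Product of moduli M = 16 · 3 · 19 · 13 = 11856.
Merge one congruence at a time:
  Start: x ≡ 11 (mod 16).
  Combine with x ≡ 2 (mod 3); new modulus lcm = 48.
    Write x = 11 + 16·t and substitute into x ≡ 2 (mod 3): 16·t ≡ 2 − 11 = -9 (mod 3).
    Reduce coefficients mod 3: 1·t ≡ 0 (mod 3).
    So t ≡ 0 (mod 3).
    Then x = 11 + 16·0 = 11, valid modulo lcm(16, 3) = 48: x ≡ 11 (mod 48).
  Combine with x ≡ 6 (mod 19); new modulus lcm = 912.
    Write x = 11 + 48·t and substitute into x ≡ 6 (mod 19): 48·t ≡ 6 − 11 = -5 (mod 19).
    Reduce coefficients mod 19: 10·t ≡ 14 (mod 19).
    The inverse of 10 mod 19 is 2 (since 10·2 = 20 = 1·19 + 1), so t ≡ 2·14 = 28 ≡ 9 (mod 19).
    Then x = 11 + 48·9 = 443, valid modulo lcm(48, 19) = 912: x ≡ 443 (mod 912).
  Combine with x ≡ 4 (mod 13); new modulus lcm = 11856.
    Write x = 443 + 912·t and substitute into x ≡ 4 (mod 13): 912·t ≡ 4 − 443 = -439 (mod 13).
    Reduce coefficients mod 13: 2·t ≡ 3 (mod 13).
    The inverse of 2 mod 13 is 7 (since 2·7 = 14 = 1·13 + 1), so t ≡ 7·3 = 21 ≡ 8 (mod 13).
    Then x = 443 + 912·8 = 7739, valid modulo lcm(912, 13) = 11856: x ≡ 7739 (mod 11856).
Verify against each original: 7739 mod 16 = 11, 7739 mod 3 = 2, 7739 mod 19 = 6, 7739 mod 13 = 4.

x ≡ 7739 (mod 11856).


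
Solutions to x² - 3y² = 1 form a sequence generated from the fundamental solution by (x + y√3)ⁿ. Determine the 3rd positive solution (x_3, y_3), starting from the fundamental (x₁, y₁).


Step 1: Find the fundamental solution (x₁, y₁) of x² - 3y² = 1.
  Expand √3 as a continued fraction. a₀ = ⌊√3⌋ = 1; iterate m_{k+1} = d_k·a_k − m_k, d_{k+1} = (3 − m_{k+1}²)/d_k, a_{k+1} = ⌊(a₀ + m_{k+1})/d_{k+1}⌋ (starting m₀ = 0, d₀ = 1), with convergents p_k = a_k·p_{k-1} + p_{k-2}, q_k = a_k·q_{k-1} + q_{k-2} (p₋₁ = 1, q₋₁ = 0):
  k = 0: a₀ = 1; p₀/q₀ = 1/1; p₀² − 3·q₀² = 1 − 3 = -2.
  k = 1: m = 1, d = 2, a = ⌊(1 + 1)/2⌋ = 1; p/q = (1·1 + 1)/(1·1 + 0) = 2/1; p² − 3·q² = 4 − 3 = 1.
  The first convergent with p² − 3·q² = 1 gives the fundamental solution (x₁, y₁) = (2, 1).
Step 2: Apply the recurrence (x_{n+1}, y_{n+1}) = (x₁x_n + 3y₁y_n, x₁y_n + y₁x_n) repeatedly.
  From (x_1, y_1) = (2, 1): x_2 = 2·2 + 3·1·1 = 7; y_2 = 2·1 + 1·2 = 4.
  From (x_2, y_2) = (7, 4): x_3 = 2·7 + 3·1·4 = 26; y_3 = 2·4 + 1·7 = 15.
Step 3: Verify x_3² - 3·y_3² = 676 - 675 = 1 (should be 1). ✓

(x_1, y_1) = (2, 1); (x_3, y_3) = (26, 15).


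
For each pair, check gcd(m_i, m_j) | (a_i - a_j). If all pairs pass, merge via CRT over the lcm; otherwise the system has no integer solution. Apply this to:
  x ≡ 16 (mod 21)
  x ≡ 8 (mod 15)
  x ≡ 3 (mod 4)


Moduli 21, 15, 4 are not pairwise coprime, so CRT works modulo lcm(m_i) when all pairwise compatibility conditions hold.
Pairwise compatibility: gcd(m_i, m_j) must divide a_i - a_j for every pair.
Merge one congruence at a time:
  Start: x ≡ 16 (mod 21).
  Combine with x ≡ 8 (mod 15): gcd(21, 15) = 3, and 8 - 16 = -8 is NOT divisible by 3.
    ⇒ system is inconsistent (no integer solution).

No solution (the system is inconsistent).


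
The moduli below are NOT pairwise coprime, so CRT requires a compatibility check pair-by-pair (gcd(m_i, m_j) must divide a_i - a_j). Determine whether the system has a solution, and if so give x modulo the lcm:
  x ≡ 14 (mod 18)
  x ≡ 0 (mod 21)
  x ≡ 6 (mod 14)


Moduli 18, 21, 14 are not pairwise coprime, so CRT works modulo lcm(m_i) when all pairwise compatibility conditions hold.
Pairwise compatibility: gcd(m_i, m_j) must divide a_i - a_j for every pair.
Merge one congruence at a time:
  Start: x ≡ 14 (mod 18).
  Combine with x ≡ 0 (mod 21): gcd(18, 21) = 3, and 0 - 14 = -14 is NOT divisible by 3.
    ⇒ system is inconsistent (no integer solution).

No solution (the system is inconsistent).


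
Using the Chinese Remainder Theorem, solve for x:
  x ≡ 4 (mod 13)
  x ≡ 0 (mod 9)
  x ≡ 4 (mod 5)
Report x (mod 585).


Moduli 13, 9, 5 are pairwise coprime; by CRT there is a unique solution modulo M = 13 · 9 · 5 = 585.
Solve pairwise, accumulating the modulus:
  Start with x ≡ 4 (mod 13).
  Combine with x ≡ 0 (mod 9): since gcd(13, 9) = 1, we get a unique residue mod 117.
    Write x = 4 + 13·t and substitute into x ≡ 0 (mod 9): 13·t ≡ 0 − 4 = -4 (mod 9).
    Reduce coefficients mod 9: 4·t ≡ 5 (mod 9).
    The inverse of 4 mod 9 is 7 (since 4·7 = 28 = 3·9 + 1), so t ≡ 7·5 = 35 ≡ 8 (mod 9).
    Then x = 4 + 13·8 = 108, valid modulo lcm(13, 9) = 117: x ≡ 108 (mod 117).
  Combine with x ≡ 4 (mod 5): since gcd(117, 5) = 1, we get a unique residue mod 585.
    Write x = 108 + 117·t and substitute into x ≡ 4 (mod 5): 117·t ≡ 4 − 108 = -104 (mod 5).
    Reduce coefficients mod 5: 2·t ≡ 1 (mod 5).
    The inverse of 2 mod 5 is 3 (since 2·3 = 6 = 1·5 + 1), so t ≡ 3·1 = 3 ≡ 3 (mod 5).
    Then x = 108 + 117·3 = 459, valid modulo lcm(117, 5) = 585: x ≡ 459 (mod 585).
Verify: 459 mod 13 = 4 ✓, 459 mod 9 = 0 ✓, 459 mod 5 = 4 ✓.

x ≡ 459 (mod 585).


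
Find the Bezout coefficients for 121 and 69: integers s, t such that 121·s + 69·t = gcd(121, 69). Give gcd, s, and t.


Euclidean algorithm on (121, 69) — divide until remainder is 0:
  121 = 1 · 69 + 52
  69 = 1 · 52 + 17
  52 = 3 · 17 + 1
  17 = 17 · 1 + 0
gcd(121, 69) = 1.
Track Bezout coefficients alongside the remainders: start with r₀ = 121 = a·1 + b·0 (s = 1, t = 0) and r₁ = 69 = a·0 + b·1 (s = 0, t = 1); each new remainder r_{k+1} = r_{k-1} − q_k·r_k inherits s_{k+1} = s_{k-1} − q_k·s_k, t_{k+1} = t_{k-1} − q_k·t_k, so r_k = a·s_k + b·t_k at every step:
  q = 1: r = 52, s = 1 − 1·0 = 1, t = 0 − 1·1 = -1  (check: 121·1 + 69·(-1) = 52)
  q = 1: r = 17, s = 0 − 1·1 = -1, t = 1 − 1·(-1) = 2  (check: 121·(-1) + 69·2 = 17)
  q = 3: r = 1, s = 1 − 3·(-1) = 4, t = -1 − 3·2 = -7  (check: 121·4 + 69·(-7) = 1)
The row with r = 1 (the gcd) gives the Bezout coefficients s = 4, t = -7.
Result: 121 · (4) + 69 · (-7) = 1.

gcd(121, 69) = 1; s = 4, t = -7 (check: 121·4 + 69·(-7) = 1).


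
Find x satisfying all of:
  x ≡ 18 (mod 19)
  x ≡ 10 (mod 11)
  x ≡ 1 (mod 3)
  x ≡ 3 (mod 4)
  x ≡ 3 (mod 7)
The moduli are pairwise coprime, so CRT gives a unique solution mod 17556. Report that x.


Product of moduli M = 19 · 11 · 3 · 4 · 7 = 17556.
Merge one congruence at a time:
  Start: x ≡ 18 (mod 19).
  Combine with x ≡ 10 (mod 11); new modulus lcm = 209.
    Write x = 18 + 19·t and substitute into x ≡ 10 (mod 11): 19·t ≡ 10 − 18 = -8 (mod 11).
    Reduce coefficients mod 11: 8·t ≡ 3 (mod 11).
    The inverse of 8 mod 11 is 7 (since 8·7 = 56 = 5·11 + 1), so t ≡ 7·3 = 21 ≡ 10 (mod 11).
    Then x = 18 + 19·10 = 208, valid modulo lcm(19, 11) = 209: x ≡ 208 (mod 209).
  Combine with x ≡ 1 (mod 3); new modulus lcm = 627.
    Write x = 208 + 209·t and substitute into x ≡ 1 (mod 3): 209·t ≡ 1 − 208 = -207 (mod 3).
    Reduce coefficients mod 3: 2·t ≡ 0 (mod 3).
    The inverse of 2 mod 3 is 2 (since 2·2 = 4 = 1·3 + 1), so t ≡ 2·0 = 0 ≡ 0 (mod 3).
    Then x = 208 + 209·0 = 208, valid modulo lcm(209, 3) = 627: x ≡ 208 (mod 627).
  Combine with x ≡ 3 (mod 4); new modulus lcm = 2508.
    Write x = 208 + 627·t and substitute into x ≡ 3 (mod 4): 627·t ≡ 3 − 208 = -205 (mod 4).
    Reduce coefficients mod 4: 3·t ≡ 3 (mod 4).
    The inverse of 3 mod 4 is 3 (since 3·3 = 9 = 2·4 + 1), so t ≡ 3·3 = 9 ≡ 1 (mod 4).
    Then x = 208 + 627·1 = 835, valid modulo lcm(627, 4) = 2508: x ≡ 835 (mod 2508).
  Combine with x ≡ 3 (mod 7); new modulus lcm = 17556.
    Write x = 835 + 2508·t and substitute into x ≡ 3 (mod 7): 2508·t ≡ 3 − 835 = -832 (mod 7).
    Reduce coefficients mod 7: 2·t ≡ 1 (mod 7).
    The inverse of 2 mod 7 is 4 (since 2·4 = 8 = 1·7 + 1), so t ≡ 4·1 = 4 ≡ 4 (mod 7).
    Then x = 835 + 2508·4 = 10867, valid modulo lcm(2508, 7) = 17556: x ≡ 10867 (mod 17556).
Verify against each original: 10867 mod 19 = 18, 10867 mod 11 = 10, 10867 mod 3 = 1, 10867 mod 4 = 3, 10867 mod 7 = 3.

x ≡ 10867 (mod 17556).


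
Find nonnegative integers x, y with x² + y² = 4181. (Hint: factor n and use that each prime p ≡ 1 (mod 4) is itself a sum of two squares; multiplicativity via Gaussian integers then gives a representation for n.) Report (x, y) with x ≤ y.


Step 1: Factor n = 4181 = 37 · 113.
Step 2: Check the mod-4 condition on each prime factor: 37 ≡ 1 (mod 4), exponent 1; 113 ≡ 1 (mod 4), exponent 1.
All primes ≡ 3 (mod 4) appear to even exponent (or don't appear), so by the two-squares theorem n IS expressible as a sum of two squares.
Step 3: Build a representation. Here n = 37 · 113 is a product of primes ≡ 1 (mod 4). Each prime p ≡ 1 (mod 4) is itself a sum of two squares; find a² by testing p − a² for a perfect square:
  37: 37 − 1² = 36 = 6² ⇒ 37 = 1² + 6².
  113: 113 − 1² = 112, 113 − 2² = 109, 113 − 3² = 104, 113 − 4² = 97, 113 − 5² = 88, 113 − 6² = 77, 113 − 7² = 64 = 8² ⇒ 113 = 7² + 8².
  Combine using the Brahmagupta–Fibonacci identity (a² + b²)(c² + d²) = (ac − bd)² + (ad + bc)² = (ac + bd)² + (ad − bc)²:
  37 · 113 = 4181: from (1² + 6²)(7² + 8²), take (1·7 − 6·8, 1·8 + 6·7) = (7 − 48, 8 + 42) = (-41, 50); dropping signs (only squares matter) gives (41, 50); check 41² + 50² = 1681 + 2500 = 4181 ✓.
Step 4: Order so x ≤ y and verify: 41² + 50² = 1681 + 2500 = 4181 = n. ✓

n = 4181 = 41² + 50² (one valid representation with x ≤ y).


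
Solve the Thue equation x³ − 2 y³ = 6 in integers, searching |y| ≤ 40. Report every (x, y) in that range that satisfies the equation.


The equation is x³ - 2y³ = 6. For fixed y, x³ = 2·y³ + 6, so a solution requires the RHS to be a perfect cube.
Strategy: iterate y from -40 to 40, compute RHS = 2·y³ + 6, and check whether it is a (positive or negative) perfect cube.
Check small values of y:
  y = 0: RHS = 6 is not a perfect cube.
  y = 1: RHS = 8 = (2)³ ⇒ x = 2 works.
  y = -1: RHS = 4 is not a perfect cube.
  y = 2: RHS = 22 is not a perfect cube.
  y = -2: RHS = -10 is not a perfect cube.
  y = 3: RHS = 60 is not a perfect cube.
  y = -3: RHS = -48 is not a perfect cube.
Continuing the search up to |y| = 40 finds no further solutions beyond those listed.
Collected solutions: (2, 1).

Solutions (with |y| ≤ 40): (2, 1).
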